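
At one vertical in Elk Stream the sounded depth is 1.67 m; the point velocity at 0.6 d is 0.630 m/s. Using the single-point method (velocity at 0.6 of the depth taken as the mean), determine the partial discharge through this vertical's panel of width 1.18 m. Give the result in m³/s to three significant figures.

1.24 m³/s

v̄ = v₀.₆ = 0.630 m/s
q = v̄ × d × w = 0.6300 × 1.67 × 1.18 = 1.241 m³/s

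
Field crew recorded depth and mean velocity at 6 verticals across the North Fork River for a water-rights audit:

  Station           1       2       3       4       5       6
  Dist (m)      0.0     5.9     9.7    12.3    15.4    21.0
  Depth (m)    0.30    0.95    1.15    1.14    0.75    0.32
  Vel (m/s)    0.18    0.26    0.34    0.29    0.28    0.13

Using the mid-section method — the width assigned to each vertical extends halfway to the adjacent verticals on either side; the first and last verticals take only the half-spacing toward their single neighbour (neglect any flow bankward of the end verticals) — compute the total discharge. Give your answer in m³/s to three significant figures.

4.58 m³/s

w_1 = (5.9 − 0.0)/2 = 2.95 m; q_1 = 0.18 × 0.30 × 2.95 = 0.1593 m³/s
w_2 = (9.7 − 0.0)/2 = 4.85 m; q_2 = 0.26 × 0.95 × 4.85 = 1.198 m³/s
w_3 = (12.3 − 5.9)/2 = 3.2 m; q_3 = 0.34 × 1.15 × 3.2 = 1.251 m³/s
w_4 = (15.4 − 9.7)/2 = 2.85 m; q_4 = 0.29 × 1.14 × 2.85 = 0.9422 m³/s
w_5 = (21.0 − 12.3)/2 = 4.35 m; q_5 = 0.28 × 0.75 × 4.35 = 0.9135 m³/s
w_6 = (21.0 − 15.4)/2 = 2.8 m; q_6 = 0.13 × 0.32 × 2.8 = 0.1165 m³/s
Q = Σ qᵢ = 4.581 m³/s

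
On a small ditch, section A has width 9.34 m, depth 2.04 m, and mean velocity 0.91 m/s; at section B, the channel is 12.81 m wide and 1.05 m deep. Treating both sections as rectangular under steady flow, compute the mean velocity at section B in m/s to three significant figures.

Q = A₁V₁ = (9.34×2.04) × 0.91 = 17.34 m³/s
A₂ = 12.81 × 1.05 = 13.45 m²
V₂ = Q/A₂ = 17.34/13.45 = 1.289 m/s

1.29 m/s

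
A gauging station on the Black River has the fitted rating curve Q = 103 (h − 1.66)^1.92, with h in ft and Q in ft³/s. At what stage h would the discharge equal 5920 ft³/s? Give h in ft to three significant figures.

9.91 ft

h − h₀ = (Q/C)^(1/b) = (5920/103)^(1/1.92) = 8.249 ft
h = 1.66 + 8.249 = 9.909 ft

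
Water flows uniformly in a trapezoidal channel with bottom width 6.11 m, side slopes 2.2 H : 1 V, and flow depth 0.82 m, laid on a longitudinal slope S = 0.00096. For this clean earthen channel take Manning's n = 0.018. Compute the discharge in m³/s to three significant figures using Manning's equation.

8.33 m³/s

A = (b + z·y)·y = (6.11 + 2.2×0.82)×0.82 = 6.489 m²
P = b + 2y√(1+z²) = 6.11 + 2×0.82×√(1+2.2²) = 10.07 m
R = A/P = 6.489/10.07 = 0.6442 m
Q = (1/n)·A·R^(2/3)·S^(1/2) = (1/0.018) × 6.489 × 0.6442^(2/3) × 0.00096^(1/2) = 8.332 m³/s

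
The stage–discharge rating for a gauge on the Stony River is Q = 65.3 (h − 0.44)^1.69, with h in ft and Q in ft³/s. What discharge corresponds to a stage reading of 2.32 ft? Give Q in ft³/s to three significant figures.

190 ft³/s

Q = 65.3 × (2.32 − 0.44)^1.69 = 65.3 × 1.88^1.69 = 189.8 ft³/s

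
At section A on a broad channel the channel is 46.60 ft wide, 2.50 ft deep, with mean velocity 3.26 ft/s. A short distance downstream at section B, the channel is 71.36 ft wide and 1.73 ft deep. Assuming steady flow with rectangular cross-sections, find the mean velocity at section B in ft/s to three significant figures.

3.08 ft/s

Q = A₁V₁ = (46.60×2.50) × 3.26 = 379.8 ft³/s
A₂ = 71.36 × 1.73 = 123.5 ft²
V₂ = Q/A₂ = 379.8/123.5 = 3.076 ft/s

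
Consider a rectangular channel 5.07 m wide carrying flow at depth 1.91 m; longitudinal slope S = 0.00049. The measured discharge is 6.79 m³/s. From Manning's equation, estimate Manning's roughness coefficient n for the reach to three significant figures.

0.0334

A = b·y = 5.07 × 1.91 = 9.684 m²
P = b + 2y = 5.07 + 2×1.91 = 8.890 m
R = A/P = 9.684/8.890 = 1.089 m
n = (1/Q)·A·R^(2/3)·S^(1/2) = (1/6.79) × 9.684 × 1.059 × 0.02214 = 0.03342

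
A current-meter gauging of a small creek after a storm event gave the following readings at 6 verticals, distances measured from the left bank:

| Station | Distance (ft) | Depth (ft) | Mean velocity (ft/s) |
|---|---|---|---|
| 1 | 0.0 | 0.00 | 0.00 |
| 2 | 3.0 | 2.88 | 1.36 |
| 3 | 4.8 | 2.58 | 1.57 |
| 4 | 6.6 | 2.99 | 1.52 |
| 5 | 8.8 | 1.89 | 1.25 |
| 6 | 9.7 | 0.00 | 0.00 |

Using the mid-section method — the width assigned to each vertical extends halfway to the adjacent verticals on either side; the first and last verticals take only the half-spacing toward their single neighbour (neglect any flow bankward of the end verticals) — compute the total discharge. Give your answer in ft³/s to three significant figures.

29.4 ft³/s

w_2 = (4.8 − 0.0)/2 = 2.4 ft; q_2 = 1.36 × 2.88 × 2.4 = 9.400 ft³/s
w_3 = (6.6 − 3.0)/2 = 1.8 ft; q_3 = 1.57 × 2.58 × 1.8 = 7.291 ft³/s
w_4 = (8.8 − 4.8)/2 = 2 ft; q_4 = 1.52 × 2.99 × 2 = 9.090 ft³/s
w_5 = (9.7 − 6.6)/2 = 1.55 ft; q_5 = 1.25 × 1.89 × 1.55 = 3.662 ft³/s
Stations 1, 6 contribute zero (depth or velocity is 0).
Q = Σ qᵢ = 29.44 ft³/s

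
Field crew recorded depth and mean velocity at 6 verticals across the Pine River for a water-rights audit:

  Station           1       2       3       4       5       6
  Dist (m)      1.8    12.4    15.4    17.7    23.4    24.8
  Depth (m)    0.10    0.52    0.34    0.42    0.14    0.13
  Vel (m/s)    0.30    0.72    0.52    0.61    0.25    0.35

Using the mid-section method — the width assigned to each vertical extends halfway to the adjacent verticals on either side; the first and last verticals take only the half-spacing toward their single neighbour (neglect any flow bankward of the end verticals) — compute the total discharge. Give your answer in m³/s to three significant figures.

w_1 = (12.4 − 1.8)/2 = 5.3 m; q_1 = 0.30 × 0.10 × 5.3 = 0.1590 m³/s
w_2 = (15.4 − 1.8)/2 = 6.8 m; q_2 = 0.72 × 0.52 × 6.8 = 2.546 m³/s
w_3 = (17.7 − 12.4)/2 = 2.65 m; q_3 = 0.52 × 0.34 × 2.65 = 0.4685 m³/s
w_4 = (23.4 − 15.4)/2 = 4 m; q_4 = 0.61 × 0.42 × 4 = 1.025 m³/s
w_5 = (24.8 − 17.7)/2 = 3.55 m; q_5 = 0.25 × 0.14 × 3.55 = 0.1243 m³/s
w_6 = (24.8 − 23.4)/2 = 0.7 m; q_6 = 0.35 × 0.13 × 0.7 = 0.03185 m³/s
Q = Σ qᵢ = 4.354 m³/s

4.35 m³/s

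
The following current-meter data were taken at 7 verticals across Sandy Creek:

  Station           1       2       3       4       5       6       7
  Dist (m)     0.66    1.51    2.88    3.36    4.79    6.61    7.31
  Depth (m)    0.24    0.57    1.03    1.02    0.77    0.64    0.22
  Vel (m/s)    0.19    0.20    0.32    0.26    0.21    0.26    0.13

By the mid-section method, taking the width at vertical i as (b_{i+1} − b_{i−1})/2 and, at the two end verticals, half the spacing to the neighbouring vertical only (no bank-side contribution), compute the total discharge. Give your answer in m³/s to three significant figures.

w_1 = (1.51 − 0.66)/2 = 0.425 m; q_1 = 0.19 × 0.24 × 0.425 = 0.01938 m³/s
w_2 = (2.88 − 0.66)/2 = 1.11 m; q_2 = 0.20 × 0.57 × 1.11 = 0.1265 m³/s
w_3 = (3.36 − 1.51)/2 = 0.925 m; q_3 = 0.32 × 1.03 × 0.925 = 0.3049 m³/s
w_4 = (4.79 − 2.88)/2 = 0.955 m; q_4 = 0.26 × 1.02 × 0.955 = 0.2533 m³/s
w_5 = (6.61 − 3.36)/2 = 1.625 m; q_5 = 0.21 × 0.77 × 1.625 = 0.2628 m³/s
w_6 = (7.31 − 4.79)/2 = 1.26 m; q_6 = 0.26 × 0.64 × 1.26 = 0.2097 m³/s
w_7 = (7.31 − 6.61)/2 = 0.35 m; q_7 = 0.13 × 0.22 × 0.35 = 0.01001 m³/s
Q = Σ qᵢ = 1.187 m³/s

1.19 m³/s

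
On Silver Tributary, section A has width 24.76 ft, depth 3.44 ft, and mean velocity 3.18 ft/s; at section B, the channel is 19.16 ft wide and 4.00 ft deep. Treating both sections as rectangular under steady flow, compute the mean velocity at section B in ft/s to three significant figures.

Q = A₁V₁ = (24.76×3.44) × 3.18 = 270.9 ft³/s
A₂ = 19.16 × 4.00 = 76.64 ft²
V₂ = Q/A₂ = 270.9/76.64 = 3.534 ft/s

3.53 ft/s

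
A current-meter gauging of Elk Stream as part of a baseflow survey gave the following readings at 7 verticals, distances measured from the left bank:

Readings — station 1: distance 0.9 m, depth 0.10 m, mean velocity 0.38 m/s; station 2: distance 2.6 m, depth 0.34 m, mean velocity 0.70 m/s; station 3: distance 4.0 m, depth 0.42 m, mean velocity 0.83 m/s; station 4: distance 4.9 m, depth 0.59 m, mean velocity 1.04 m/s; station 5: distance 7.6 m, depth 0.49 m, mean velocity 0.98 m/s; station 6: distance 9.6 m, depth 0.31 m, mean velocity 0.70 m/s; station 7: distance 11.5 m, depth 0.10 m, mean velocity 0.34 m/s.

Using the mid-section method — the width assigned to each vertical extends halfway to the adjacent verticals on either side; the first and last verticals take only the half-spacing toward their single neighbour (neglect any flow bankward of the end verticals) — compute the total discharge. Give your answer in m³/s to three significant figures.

w_1 = (2.6 − 0.9)/2 = 0.85 m; q_1 = 0.38 × 0.10 × 0.85 = 0.03230 m³/s
w_2 = (4.0 − 0.9)/2 = 1.55 m; q_2 = 0.70 × 0.34 × 1.55 = 0.3689 m³/s
w_3 = (4.9 − 2.6)/2 = 1.15 m; q_3 = 0.83 × 0.42 × 1.15 = 0.4009 m³/s
w_4 = (7.6 − 4.0)/2 = 1.8 m; q_4 = 1.04 × 0.59 × 1.8 = 1.104 m³/s
w_5 = (9.6 − 4.9)/2 = 2.35 m; q_5 = 0.98 × 0.49 × 2.35 = 1.128 m³/s
w_6 = (11.5 − 7.6)/2 = 1.95 m; q_6 = 0.70 × 0.31 × 1.95 = 0.4232 m³/s
w_7 = (11.5 − 9.6)/2 = 0.95 m; q_7 = 0.34 × 0.10 × 0.95 = 0.03230 m³/s
Q = Σ qᵢ = 3.490 m³/s

3.49 m³/s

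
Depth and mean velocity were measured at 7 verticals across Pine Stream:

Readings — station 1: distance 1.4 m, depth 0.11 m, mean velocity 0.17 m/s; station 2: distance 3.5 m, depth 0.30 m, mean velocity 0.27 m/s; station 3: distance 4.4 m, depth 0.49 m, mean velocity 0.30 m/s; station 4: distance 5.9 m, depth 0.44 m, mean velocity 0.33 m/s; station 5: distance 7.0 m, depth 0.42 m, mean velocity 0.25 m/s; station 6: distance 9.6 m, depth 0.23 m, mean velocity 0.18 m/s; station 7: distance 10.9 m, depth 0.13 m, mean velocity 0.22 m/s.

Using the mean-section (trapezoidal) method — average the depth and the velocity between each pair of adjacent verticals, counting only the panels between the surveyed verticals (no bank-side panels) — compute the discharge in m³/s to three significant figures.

Panel 1-2: Δb = 2.1 m, d̄ = (0.11+0.30)/2 = 0.205, v̄ = (0.17+0.27)/2 = 0.22 → q = 2.1×0.205×0.22 = 0.09471 m³/s
Panel 2-3: Δb = 0.9 m, d̄ = (0.30+0.49)/2 = 0.395, v̄ = (0.27+0.30)/2 = 0.285 → q = 0.9×0.395×0.285 = 0.1013 m³/s
Panel 3-4: Δb = 1.5 m, d̄ = (0.49+0.44)/2 = 0.465, v̄ = (0.30+0.33)/2 = 0.315 → q = 1.5×0.465×0.315 = 0.2197 m³/s
Panel 4-5: Δb = 1.1 m, d̄ = (0.44+0.42)/2 = 0.43, v̄ = (0.33+0.25)/2 = 0.29 → q = 1.1×0.43×0.29 = 0.1372 m³/s
Panel 5-6: Δb = 2.6 m, d̄ = (0.42+0.23)/2 = 0.325, v̄ = (0.25+0.18)/2 = 0.215 → q = 2.6×0.325×0.215 = 0.1817 m³/s
Panel 6-7: Δb = 1.3 m, d̄ = (0.23+0.13)/2 = 0.18, v̄ = (0.18+0.22)/2 = 0.2 → q = 1.3×0.18×0.2 = 0.04680 m³/s
Q = Σ q = 0.7814 m³/s

0.781 m³/s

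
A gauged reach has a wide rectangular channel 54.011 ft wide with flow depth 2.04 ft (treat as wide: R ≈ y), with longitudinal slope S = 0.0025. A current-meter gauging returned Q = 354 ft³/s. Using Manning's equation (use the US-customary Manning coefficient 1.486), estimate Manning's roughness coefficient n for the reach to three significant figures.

0.0372

A = b·y = 54.011 × 2.04 = 110.2 ft²
Wide channel: R ≈ y = 2.04 ft
n = (1.486/Q)·A·R^(2/3)·S^(1/2) = (1.486/354) × 110.2 × 1.608 × 0.05000 = 0.03720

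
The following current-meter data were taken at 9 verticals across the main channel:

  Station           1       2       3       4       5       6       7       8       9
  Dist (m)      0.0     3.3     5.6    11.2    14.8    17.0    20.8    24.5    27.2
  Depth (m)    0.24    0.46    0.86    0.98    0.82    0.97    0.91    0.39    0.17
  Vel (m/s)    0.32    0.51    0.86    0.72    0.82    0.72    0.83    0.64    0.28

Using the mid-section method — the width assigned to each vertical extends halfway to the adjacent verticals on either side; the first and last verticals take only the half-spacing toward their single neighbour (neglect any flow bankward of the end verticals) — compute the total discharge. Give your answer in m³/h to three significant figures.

w_1 = (3.3 − 0.0)/2 = 1.65 m; q_1 = 0.32 × 0.24 × 1.65 = 0.1267 m³/s
w_2 = (5.6 − 0.0)/2 = 2.8 m; q_2 = 0.51 × 0.46 × 2.8 = 0.6569 m³/s
w_3 = (11.2 − 3.3)/2 = 3.95 m; q_3 = 0.86 × 0.86 × 3.95 = 2.921 m³/s
w_4 = (14.8 − 5.6)/2 = 4.6 m; q_4 = 0.72 × 0.98 × 4.6 = 3.246 m³/s
w_5 = (17.0 − 11.2)/2 = 2.9 m; q_5 = 0.82 × 0.82 × 2.9 = 1.950 m³/s
w_6 = (20.8 − 14.8)/2 = 3 m; q_6 = 0.72 × 0.97 × 3 = 2.095 m³/s
w_7 = (24.5 − 17.0)/2 = 3.75 m; q_7 = 0.83 × 0.91 × 3.75 = 2.832 m³/s
w_8 = (27.2 − 20.8)/2 = 3.2 m; q_8 = 0.64 × 0.39 × 3.2 = 0.7987 m³/s
w_9 = (27.2 − 24.5)/2 = 1.35 m; q_9 = 0.28 × 0.17 × 1.35 = 0.06426 m³/s
Q = Σ qᵢ = 14.69 m³/s
= 14.69 × 3600 = 52890 m³/h

52900 m³/h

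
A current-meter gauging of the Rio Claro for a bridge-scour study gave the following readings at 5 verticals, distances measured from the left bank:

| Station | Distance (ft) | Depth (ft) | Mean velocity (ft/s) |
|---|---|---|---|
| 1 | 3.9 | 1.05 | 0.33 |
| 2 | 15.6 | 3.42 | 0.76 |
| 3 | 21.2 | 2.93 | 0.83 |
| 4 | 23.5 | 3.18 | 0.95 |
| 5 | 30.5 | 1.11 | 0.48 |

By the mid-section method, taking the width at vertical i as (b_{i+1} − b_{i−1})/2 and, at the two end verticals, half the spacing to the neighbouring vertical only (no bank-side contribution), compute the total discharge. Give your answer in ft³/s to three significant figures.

w_1 = (15.6 − 3.9)/2 = 5.85 ft; q_1 = 0.33 × 1.05 × 5.85 = 2.027 ft³/s
w_2 = (21.2 − 3.9)/2 = 8.65 ft; q_2 = 0.76 × 3.42 × 8.65 = 22.48 ft³/s
w_3 = (23.5 − 15.6)/2 = 3.95 ft; q_3 = 0.83 × 2.93 × 3.95 = 9.606 ft³/s
w_4 = (30.5 − 21.2)/2 = 4.65 ft; q_4 = 0.95 × 3.18 × 4.65 = 14.05 ft³/s
w_5 = (30.5 − 23.5)/2 = 3.5 ft; q_5 = 0.48 × 1.11 × 3.5 = 1.865 ft³/s
Q = Σ qᵢ = 50.03 ft³/s

50.0 ft³/s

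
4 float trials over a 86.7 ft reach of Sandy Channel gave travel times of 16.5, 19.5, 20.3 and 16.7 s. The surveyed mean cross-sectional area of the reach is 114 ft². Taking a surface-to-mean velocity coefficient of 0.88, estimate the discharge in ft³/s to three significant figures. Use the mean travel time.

477 ft³/s

t̄ = (16.5 + 19.5 + 20.3 + 16.7) / 4 = 18.25 s
v_surface = L / t̄ = 86.7 / 18.25 = 4.751 ft/s
v_mean = 0.88 × 4.751 = 4.181 ft/s
Q = A × v_mean = 114 × 4.181 = 476.6 ft³/s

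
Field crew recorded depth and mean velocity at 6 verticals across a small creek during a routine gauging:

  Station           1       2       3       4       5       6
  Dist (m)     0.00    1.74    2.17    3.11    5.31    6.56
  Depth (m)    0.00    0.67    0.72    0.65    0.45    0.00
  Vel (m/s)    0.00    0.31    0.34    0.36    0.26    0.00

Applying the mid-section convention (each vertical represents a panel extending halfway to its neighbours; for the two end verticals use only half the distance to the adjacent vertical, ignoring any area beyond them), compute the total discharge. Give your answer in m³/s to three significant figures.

w_2 = (2.17 − 0.00)/2 = 1.085 m; q_2 = 0.31 × 0.67 × 1.085 = 0.2254 m³/s
w_3 = (3.11 − 1.74)/2 = 0.685 m; q_3 = 0.34 × 0.72 × 0.685 = 0.1677 m³/s
w_4 = (5.31 − 2.17)/2 = 1.57 m; q_4 = 0.36 × 0.65 × 1.57 = 0.3674 m³/s
w_5 = (6.56 − 3.11)/2 = 1.725 m; q_5 = 0.26 × 0.45 × 1.725 = 0.2018 m³/s
Stations 1, 6 contribute zero (depth or velocity is 0).
Q = Σ qᵢ = 0.9622 m³/s

0.962 m³/s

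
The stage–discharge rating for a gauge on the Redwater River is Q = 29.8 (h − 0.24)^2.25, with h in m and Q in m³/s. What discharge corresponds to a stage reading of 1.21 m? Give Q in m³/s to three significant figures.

27.8 m³/s

Q = 29.8 × (1.21 − 0.24)^2.25 = 29.8 × 0.97^2.25 = 27.83 m³/s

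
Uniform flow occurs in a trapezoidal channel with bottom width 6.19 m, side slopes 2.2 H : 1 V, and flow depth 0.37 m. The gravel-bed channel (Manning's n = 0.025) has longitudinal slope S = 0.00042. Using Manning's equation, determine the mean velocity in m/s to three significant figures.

0.387 m/s

A = (b + z·y)·y = (6.19 + 2.2×0.37)×0.37 = 2.591 m²
P = b + 2y√(1+z²) = 6.19 + 2×0.37×√(1+2.2²) = 7.978 m
R = A/P = 2.591/7.978 = 0.3248 m
Q = (1/n)·A·R^(2/3)·S^(1/2) = (1/0.025) × 2.591 × 0.3248^(2/3) × 0.00042^(1/2) = 1.004 m³/s
V = Q/A = 1.004/2.591 = 0.3874 m/s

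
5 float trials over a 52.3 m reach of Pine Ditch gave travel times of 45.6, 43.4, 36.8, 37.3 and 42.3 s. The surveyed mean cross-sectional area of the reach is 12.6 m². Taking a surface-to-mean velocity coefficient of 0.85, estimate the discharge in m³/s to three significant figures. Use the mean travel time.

t̄ = (45.6 + 43.4 + 36.8 + 37.3 + 42.3) / 5 = 41.08 s
v_surface = L / t̄ = 52.3 / 41.08 = 1.273 m/s
v_mean = 0.85 × 1.273 = 1.082 m/s
Q = A × v_mean = 12.6 × 1.082 = 13.64 m³/s

13.6 m³/s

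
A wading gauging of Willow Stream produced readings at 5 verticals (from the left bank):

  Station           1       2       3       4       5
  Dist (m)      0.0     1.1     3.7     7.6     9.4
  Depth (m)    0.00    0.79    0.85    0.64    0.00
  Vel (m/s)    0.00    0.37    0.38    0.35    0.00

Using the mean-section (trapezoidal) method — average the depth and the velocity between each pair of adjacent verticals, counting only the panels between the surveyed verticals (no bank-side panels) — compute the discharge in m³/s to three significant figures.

Panel 1-2: Δb = 1.1 m, d̄ = (0.00+0.79)/2 = 0.395, v̄ = (0.00+0.37)/2 = 0.185 → q = 1.1×0.395×0.185 = 0.08038 m³/s
Panel 2-3: Δb = 2.6 m, d̄ = (0.79+0.85)/2 = 0.82, v̄ = (0.37+0.38)/2 = 0.375 → q = 2.6×0.82×0.375 = 0.7995 m³/s
Panel 3-4: Δb = 3.9 m, d̄ = (0.85+0.64)/2 = 0.745, v̄ = (0.38+0.35)/2 = 0.365 → q = 3.9×0.745×0.365 = 1.061 m³/s
Panel 4-5: Δb = 1.8 m, d̄ = (0.64+0.00)/2 = 0.32, v̄ = (0.35+0.00)/2 = 0.175 → q = 1.8×0.32×0.175 = 0.1008 m³/s
Q = Σ q = 2.041 m³/s

2.04 m³/s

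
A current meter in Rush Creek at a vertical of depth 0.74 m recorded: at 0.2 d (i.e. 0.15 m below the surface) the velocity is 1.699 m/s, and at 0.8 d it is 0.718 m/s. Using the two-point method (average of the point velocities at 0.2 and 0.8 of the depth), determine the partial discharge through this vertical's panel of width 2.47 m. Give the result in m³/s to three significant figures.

2.21 m³/s

v̄ = (1.699 + 0.718) / 2 = 1.209 m/s
q = v̄ × d × w = 1.209 × 0.74 × 2.47 = 2.209 m³/s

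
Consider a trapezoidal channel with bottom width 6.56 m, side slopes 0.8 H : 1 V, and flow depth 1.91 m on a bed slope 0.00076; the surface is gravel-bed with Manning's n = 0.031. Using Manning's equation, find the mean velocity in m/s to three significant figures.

A = (b + z·y)·y = (6.56 + 0.8×1.91)×1.91 = 15.45 m²
P = b + 2y√(1+z²) = 6.56 + 2×1.91×√(1+0.8²) = 11.45 m
R = A/P = 15.45/11.45 = 1.349 m
Q = (1/n)·A·R^(2/3)·S^(1/2) = (1/0.031) × 15.45 × 1.349^(2/3) × 0.00076^(1/2) = 16.77 m³/s
V = Q/A = 16.77/15.45 = 1.086 m/s

1.09 m/s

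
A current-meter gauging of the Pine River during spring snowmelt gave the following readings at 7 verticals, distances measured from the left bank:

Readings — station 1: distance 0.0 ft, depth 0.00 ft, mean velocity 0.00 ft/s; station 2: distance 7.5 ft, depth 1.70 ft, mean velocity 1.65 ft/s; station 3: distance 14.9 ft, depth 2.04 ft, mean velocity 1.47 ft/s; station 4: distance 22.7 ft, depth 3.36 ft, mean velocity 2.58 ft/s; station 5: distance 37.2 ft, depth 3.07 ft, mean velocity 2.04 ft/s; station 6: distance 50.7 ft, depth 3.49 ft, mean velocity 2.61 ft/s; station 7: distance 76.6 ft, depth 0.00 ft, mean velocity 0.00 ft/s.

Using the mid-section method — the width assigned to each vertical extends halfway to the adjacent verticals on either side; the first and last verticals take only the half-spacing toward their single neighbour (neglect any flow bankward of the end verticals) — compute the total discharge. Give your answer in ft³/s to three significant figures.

407 ft³/s

w_2 = (14.9 − 0.0)/2 = 7.45 ft; q_2 = 1.65 × 1.70 × 7.45 = 20.90 ft³/s
w_3 = (22.7 − 7.5)/2 = 7.6 ft; q_3 = 1.47 × 2.04 × 7.6 = 22.79 ft³/s
w_4 = (37.2 − 14.9)/2 = 11.15 ft; q_4 = 2.58 × 3.36 × 11.15 = 96.66 ft³/s
w_5 = (50.7 − 22.7)/2 = 14 ft; q_5 = 2.04 × 3.07 × 14 = 87.68 ft³/s
w_6 = (76.6 − 37.2)/2 = 19.7 ft; q_6 = 2.61 × 3.49 × 19.7 = 179.4 ft³/s
Stations 1, 7 contribute zero (depth or velocity is 0).
Q = Σ qᵢ = 407.5 ft³/s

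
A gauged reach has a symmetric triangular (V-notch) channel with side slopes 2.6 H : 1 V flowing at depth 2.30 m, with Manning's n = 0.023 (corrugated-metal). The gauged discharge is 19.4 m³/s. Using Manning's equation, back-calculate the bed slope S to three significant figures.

0.000958

A = z·y² = 2.6×2.30² = 13.75 m²
P = 2y√(1+z²) = 2×2.30×√(1+2.6²) = 12.81 m
R = A/P = 13.75/12.81 = 1.073 m
S = (Q·n / (1·A·R^(2/3)))² = (19.4×0.023 / (1×13.75×1.048))² = 0.0009577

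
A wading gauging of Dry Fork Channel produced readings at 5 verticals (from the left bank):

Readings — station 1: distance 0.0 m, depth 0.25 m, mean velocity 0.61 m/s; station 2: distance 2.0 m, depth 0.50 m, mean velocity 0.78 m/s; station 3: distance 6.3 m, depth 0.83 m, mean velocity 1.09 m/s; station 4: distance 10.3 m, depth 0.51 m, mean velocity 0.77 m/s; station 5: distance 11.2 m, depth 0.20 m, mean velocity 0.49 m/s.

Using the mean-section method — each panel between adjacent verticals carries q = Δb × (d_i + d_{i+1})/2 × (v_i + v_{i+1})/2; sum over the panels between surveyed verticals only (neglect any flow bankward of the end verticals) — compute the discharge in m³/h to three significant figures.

21200 m³/h

Panel 1-2: Δb = 2 m, d̄ = (0.25+0.50)/2 = 0.375, v̄ = (0.61+0.78)/2 = 0.695 → q = 2×0.375×0.695 = 0.5213 m³/s
Panel 2-3: Δb = 4.3 m, d̄ = (0.50+0.83)/2 = 0.665, v̄ = (0.78+1.09)/2 = 0.935 → q = 4.3×0.665×0.935 = 2.674 m³/s
Panel 3-4: Δb = 4 m, d̄ = (0.83+0.51)/2 = 0.67, v̄ = (1.09+0.77)/2 = 0.93 → q = 4×0.67×0.93 = 2.492 m³/s
Panel 4-5: Δb = 0.9 m, d̄ = (0.51+0.20)/2 = 0.355, v̄ = (0.77+0.49)/2 = 0.63 → q = 0.9×0.355×0.63 = 0.2013 m³/s
Q = Σ q = 5.889 m³/s
= 5.889 × 3600 = 21200 m³/h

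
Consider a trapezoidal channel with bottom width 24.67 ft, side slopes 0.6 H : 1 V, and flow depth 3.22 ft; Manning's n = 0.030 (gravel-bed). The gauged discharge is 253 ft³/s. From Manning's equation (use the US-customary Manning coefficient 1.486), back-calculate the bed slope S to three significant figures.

A = (b + z·y)·y = (24.67 + 0.6×3.22)×3.22 = 85.66 ft²
P = b + 2y√(1+z²) = 24.67 + 2×3.22×√(1+0.6²) = 32.18 ft
R = A/P = 85.66/32.18 = 2.662 ft
S = (Q·n / (1.486·A·R^(2/3)))² = (253×0.030 / (1.486×85.66×1.921))² = 0.0009638

0.000964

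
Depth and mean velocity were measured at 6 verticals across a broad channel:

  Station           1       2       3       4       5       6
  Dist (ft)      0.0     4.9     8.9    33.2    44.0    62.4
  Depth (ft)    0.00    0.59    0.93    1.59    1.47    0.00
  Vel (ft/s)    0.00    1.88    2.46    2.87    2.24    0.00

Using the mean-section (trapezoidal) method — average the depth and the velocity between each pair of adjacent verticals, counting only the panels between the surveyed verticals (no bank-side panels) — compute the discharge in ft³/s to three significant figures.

147 ft³/s

Panel 1-2: Δb = 4.9 ft, d̄ = (0.00+0.59)/2 = 0.295, v̄ = (0.00+1.88)/2 = 0.94 → q = 4.9×0.295×0.94 = 1.359 ft³/s
Panel 2-3: Δb = 4 ft, d̄ = (0.59+0.93)/2 = 0.76, v̄ = (1.88+2.46)/2 = 2.17 → q = 4×0.76×2.17 = 6.597 ft³/s
Panel 3-4: Δb = 24.3 ft, d̄ = (0.93+1.59)/2 = 1.26, v̄ = (2.46+2.87)/2 = 2.665 → q = 24.3×1.26×2.665 = 81.60 ft³/s
Panel 4-5: Δb = 10.8 ft, d̄ = (1.59+1.47)/2 = 1.53, v̄ = (2.87+2.24)/2 = 2.555 → q = 10.8×1.53×2.555 = 42.22 ft³/s
Panel 5-6: Δb = 18.4 ft, d̄ = (1.47+0.00)/2 = 0.735, v̄ = (2.24+0.00)/2 = 1.12 → q = 18.4×0.735×1.12 = 15.15 ft³/s
Q = Σ q = 146.9 ft³/s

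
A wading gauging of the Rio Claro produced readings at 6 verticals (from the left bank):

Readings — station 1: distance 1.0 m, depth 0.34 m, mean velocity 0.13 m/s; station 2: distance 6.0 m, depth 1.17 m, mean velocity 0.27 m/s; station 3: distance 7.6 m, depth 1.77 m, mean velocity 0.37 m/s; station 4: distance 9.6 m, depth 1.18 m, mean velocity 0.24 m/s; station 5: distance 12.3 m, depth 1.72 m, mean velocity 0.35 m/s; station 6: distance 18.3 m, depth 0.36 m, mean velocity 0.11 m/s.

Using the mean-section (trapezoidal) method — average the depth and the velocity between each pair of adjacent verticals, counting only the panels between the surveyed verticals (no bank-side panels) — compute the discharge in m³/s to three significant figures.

Panel 1-2: Δb = 5 m, d̄ = (0.34+1.17)/2 = 0.755, v̄ = (0.13+0.27)/2 = 0.2 → q = 5×0.755×0.2 = 0.7550 m³/s
Panel 2-3: Δb = 1.6 m, d̄ = (1.17+1.77)/2 = 1.47, v̄ = (0.27+0.37)/2 = 0.32 → q = 1.6×1.47×0.32 = 0.7526 m³/s
Panel 3-4: Δb = 2 m, d̄ = (1.77+1.18)/2 = 1.475, v̄ = (0.37+0.24)/2 = 0.305 → q = 2×1.475×0.305 = 0.8998 m³/s
Panel 4-5: Δb = 2.7 m, d̄ = (1.18+1.72)/2 = 1.45, v̄ = (0.24+0.35)/2 = 0.295 → q = 2.7×1.45×0.295 = 1.155 m³/s
Panel 5-6: Δb = 6 m, d̄ = (1.72+0.36)/2 = 1.04, v̄ = (0.35+0.11)/2 = 0.23 → q = 6×1.04×0.23 = 1.435 m³/s
Q = Σ q = 4.998 m³/s

5.00 m³/s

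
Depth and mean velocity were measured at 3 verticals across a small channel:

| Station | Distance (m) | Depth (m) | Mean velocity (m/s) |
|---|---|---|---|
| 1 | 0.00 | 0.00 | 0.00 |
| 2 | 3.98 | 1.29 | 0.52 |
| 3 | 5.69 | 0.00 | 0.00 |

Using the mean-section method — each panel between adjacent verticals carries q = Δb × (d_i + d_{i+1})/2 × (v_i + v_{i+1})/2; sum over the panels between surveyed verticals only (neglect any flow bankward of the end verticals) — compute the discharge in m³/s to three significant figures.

Panel 1-2: Δb = 3.98 m, d̄ = (0.00+1.29)/2 = 0.645, v̄ = (0.00+0.52)/2 = 0.26 → q = 3.98×0.645×0.26 = 0.6674 m³/s
Panel 2-3: Δb = 1.71 m, d̄ = (1.29+0.00)/2 = 0.645, v̄ = (0.52+0.00)/2 = 0.26 → q = 1.71×0.645×0.26 = 0.2868 m³/s
Q = Σ q = 0.9542 m³/s

0.954 m³/s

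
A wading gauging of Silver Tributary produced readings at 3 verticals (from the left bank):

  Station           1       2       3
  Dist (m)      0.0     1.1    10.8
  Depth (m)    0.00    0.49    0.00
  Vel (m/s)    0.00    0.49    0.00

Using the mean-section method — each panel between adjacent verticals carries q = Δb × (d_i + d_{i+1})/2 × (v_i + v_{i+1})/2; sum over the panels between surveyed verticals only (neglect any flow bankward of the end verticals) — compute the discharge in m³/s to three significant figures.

0.648 m³/s

Panel 1-2: Δb = 1.1 m, d̄ = (0.00+0.49)/2 = 0.245, v̄ = (0.00+0.49)/2 = 0.245 → q = 1.1×0.245×0.245 = 0.06603 m³/s
Panel 2-3: Δb = 9.7 m, d̄ = (0.49+0.00)/2 = 0.245, v̄ = (0.49+0.00)/2 = 0.245 → q = 9.7×0.245×0.245 = 0.5822 m³/s
Q = Σ q = 0.6483 m³/s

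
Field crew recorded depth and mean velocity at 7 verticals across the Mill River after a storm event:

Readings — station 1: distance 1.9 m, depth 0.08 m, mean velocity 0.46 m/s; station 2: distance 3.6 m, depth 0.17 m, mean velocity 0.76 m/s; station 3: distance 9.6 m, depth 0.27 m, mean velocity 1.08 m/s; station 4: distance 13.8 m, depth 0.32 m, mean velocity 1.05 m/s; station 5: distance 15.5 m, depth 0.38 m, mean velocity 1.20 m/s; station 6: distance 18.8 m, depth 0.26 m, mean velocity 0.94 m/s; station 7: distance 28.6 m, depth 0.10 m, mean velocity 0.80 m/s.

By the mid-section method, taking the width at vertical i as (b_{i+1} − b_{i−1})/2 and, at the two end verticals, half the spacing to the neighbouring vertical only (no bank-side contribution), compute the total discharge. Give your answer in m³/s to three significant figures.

w_1 = (3.6 − 1.9)/2 = 0.85 m; q_1 = 0.46 × 0.08 × 0.85 = 0.03128 m³/s
w_2 = (9.6 − 1.9)/2 = 3.85 m; q_2 = 0.76 × 0.17 × 3.85 = 0.4974 m³/s
w_3 = (13.8 − 3.6)/2 = 5.1 m; q_3 = 1.08 × 0.27 × 5.1 = 1.487 m³/s
w_4 = (15.5 − 9.6)/2 = 2.95 m; q_4 = 1.05 × 0.32 × 2.95 = 0.9912 m³/s
w_5 = (18.8 − 13.8)/2 = 2.5 m; q_5 = 1.20 × 0.38 × 2.5 = 1.140 m³/s
w_6 = (28.6 − 15.5)/2 = 6.55 m; q_6 = 0.94 × 0.26 × 6.55 = 1.601 m³/s
w_7 = (28.6 − 18.8)/2 = 4.9 m; q_7 = 0.80 × 0.10 × 4.9 = 0.3920 m³/s
Q = Σ qᵢ = 6.140 m³/s

6.14 m³/s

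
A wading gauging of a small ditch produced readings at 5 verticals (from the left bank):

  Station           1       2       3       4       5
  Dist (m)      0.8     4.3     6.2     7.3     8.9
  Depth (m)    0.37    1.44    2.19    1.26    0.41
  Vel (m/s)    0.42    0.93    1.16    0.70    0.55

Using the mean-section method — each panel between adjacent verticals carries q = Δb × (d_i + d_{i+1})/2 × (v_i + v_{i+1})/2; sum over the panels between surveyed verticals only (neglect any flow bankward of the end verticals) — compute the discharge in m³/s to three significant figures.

Panel 1-2: Δb = 3.5 m, d̄ = (0.37+1.44)/2 = 0.905, v̄ = (0.42+0.93)/2 = 0.675 → q = 3.5×0.905×0.675 = 2.138 m³/s
Panel 2-3: Δb = 1.9 m, d̄ = (1.44+2.19)/2 = 1.815, v̄ = (0.93+1.16)/2 = 1.045 → q = 1.9×1.815×1.045 = 3.604 m³/s
Panel 3-4: Δb = 1.1 m, d̄ = (2.19+1.26)/2 = 1.725, v̄ = (1.16+0.70)/2 = 0.93 → q = 1.1×1.725×0.93 = 1.765 m³/s
Panel 4-5: Δb = 1.6 m, d̄ = (1.26+0.41)/2 = 0.835, v̄ = (0.70+0.55)/2 = 0.625 → q = 1.6×0.835×0.625 = 0.8350 m³/s
Q = Σ q = 8.341 m³/s

8.34 m³/s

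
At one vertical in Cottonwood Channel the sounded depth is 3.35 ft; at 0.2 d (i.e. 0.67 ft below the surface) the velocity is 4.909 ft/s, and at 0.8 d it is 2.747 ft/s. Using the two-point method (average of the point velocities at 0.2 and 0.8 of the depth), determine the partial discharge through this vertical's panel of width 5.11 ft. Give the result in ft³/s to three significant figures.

65.5 ft³/s

v̄ = (4.909 + 2.747) / 2 = 3.828 ft/s
q = v̄ × d × w = 3.828 × 3.35 × 5.11 = 65.53 ft³/s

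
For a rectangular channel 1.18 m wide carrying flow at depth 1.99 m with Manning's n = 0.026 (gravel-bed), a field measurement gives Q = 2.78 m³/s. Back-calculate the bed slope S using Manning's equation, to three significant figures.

A = b·y = 1.18 × 1.99 = 2.348 m²
P = b + 2y = 1.18 + 2×1.99 = 5.160 m
R = A/P = 2.348/5.160 = 0.4551 m
S = (Q·n / (1·A·R^(2/3)))² = (2.78×0.026 / (1×2.348×0.5916))² = 0.002707

0.00271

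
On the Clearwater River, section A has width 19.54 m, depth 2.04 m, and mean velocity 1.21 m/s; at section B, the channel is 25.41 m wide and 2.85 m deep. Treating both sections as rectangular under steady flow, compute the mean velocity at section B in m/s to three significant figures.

0.666 m/s

Q = A₁V₁ = (19.54×2.04) × 1.21 = 48.23 m³/s
A₂ = 25.41 × 2.85 = 72.42 m²
V₂ = Q/A₂ = 48.23/72.42 = 0.6660 m/s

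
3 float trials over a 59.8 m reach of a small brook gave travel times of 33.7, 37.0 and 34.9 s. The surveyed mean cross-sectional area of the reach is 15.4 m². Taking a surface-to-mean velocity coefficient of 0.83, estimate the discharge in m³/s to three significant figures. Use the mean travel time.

21.7 m³/s

t̄ = (33.7 + 37.0 + 34.9) / 3 = 35.2 s
v_surface = L / t̄ = 59.8 / 35.2 = 1.699 m/s
v_mean = 0.83 × 1.699 = 1.410 m/s
Q = A × v_mean = 15.4 × 1.410 = 21.71 m³/s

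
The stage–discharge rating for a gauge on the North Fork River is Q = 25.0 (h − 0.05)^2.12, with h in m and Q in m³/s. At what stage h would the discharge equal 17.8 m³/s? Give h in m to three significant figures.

h − h₀ = (Q/C)^(1/b) = (17.8/25.0)^(1/2.12) = 0.8520 m
h = 0.05 + 0.8520 = 0.9020 m

0.902 m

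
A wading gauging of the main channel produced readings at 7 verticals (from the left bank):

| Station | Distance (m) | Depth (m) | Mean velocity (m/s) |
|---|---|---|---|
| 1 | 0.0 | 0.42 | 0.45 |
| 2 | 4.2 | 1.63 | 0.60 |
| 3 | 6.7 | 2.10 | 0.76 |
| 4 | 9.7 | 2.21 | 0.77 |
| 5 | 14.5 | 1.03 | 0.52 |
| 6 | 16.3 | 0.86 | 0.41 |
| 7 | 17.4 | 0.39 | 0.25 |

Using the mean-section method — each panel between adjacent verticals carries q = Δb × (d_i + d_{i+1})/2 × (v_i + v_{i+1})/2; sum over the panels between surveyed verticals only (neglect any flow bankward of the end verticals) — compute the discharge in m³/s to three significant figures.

16.4 m³/s

Panel 1-2: Δb = 4.2 m, d̄ = (0.42+1.63)/2 = 1.025, v̄ = (0.45+0.60)/2 = 0.525 → q = 4.2×1.025×0.525 = 2.260 m³/s
Panel 2-3: Δb = 2.5 m, d̄ = (1.63+2.10)/2 = 1.865, v̄ = (0.60+0.76)/2 = 0.68 → q = 2.5×1.865×0.68 = 3.171 m³/s
Panel 3-4: Δb = 3 m, d̄ = (2.10+2.21)/2 = 2.155, v̄ = (0.76+0.77)/2 = 0.765 → q = 3×2.155×0.765 = 4.946 m³/s
Panel 4-5: Δb = 4.8 m, d̄ = (2.21+1.03)/2 = 1.62, v̄ = (0.77+0.52)/2 = 0.645 → q = 4.8×1.62×0.645 = 5.016 m³/s
Panel 5-6: Δb = 1.8 m, d̄ = (1.03+0.86)/2 = 0.945, v̄ = (0.52+0.41)/2 = 0.465 → q = 1.8×0.945×0.465 = 0.7910 m³/s
Panel 6-7: Δb = 1.1 m, d̄ = (0.86+0.39)/2 = 0.625, v̄ = (0.41+0.25)/2 = 0.33 → q = 1.1×0.625×0.33 = 0.2269 m³/s
Q = Σ q = 16.41 m³/s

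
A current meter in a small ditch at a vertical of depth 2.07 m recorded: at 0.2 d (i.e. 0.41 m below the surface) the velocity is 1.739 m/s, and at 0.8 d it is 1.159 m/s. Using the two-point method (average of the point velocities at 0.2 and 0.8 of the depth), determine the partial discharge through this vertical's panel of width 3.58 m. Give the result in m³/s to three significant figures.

10.7 m³/s

v̄ = (1.739 + 1.159) / 2 = 1.449 m/s
q = v̄ × d × w = 1.449 × 2.07 × 3.58 = 10.74 m³/s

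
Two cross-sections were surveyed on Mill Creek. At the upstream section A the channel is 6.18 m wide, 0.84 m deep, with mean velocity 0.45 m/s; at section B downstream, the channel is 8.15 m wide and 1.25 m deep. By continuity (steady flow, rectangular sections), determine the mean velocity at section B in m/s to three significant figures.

Q = A₁V₁ = (6.18×0.84) × 0.45 = 2.336 m³/s
A₂ = 8.15 × 1.25 = 10.19 m²
V₂ = Q/A₂ = 2.336/10.19 = 0.2293 m/s

0.229 m/s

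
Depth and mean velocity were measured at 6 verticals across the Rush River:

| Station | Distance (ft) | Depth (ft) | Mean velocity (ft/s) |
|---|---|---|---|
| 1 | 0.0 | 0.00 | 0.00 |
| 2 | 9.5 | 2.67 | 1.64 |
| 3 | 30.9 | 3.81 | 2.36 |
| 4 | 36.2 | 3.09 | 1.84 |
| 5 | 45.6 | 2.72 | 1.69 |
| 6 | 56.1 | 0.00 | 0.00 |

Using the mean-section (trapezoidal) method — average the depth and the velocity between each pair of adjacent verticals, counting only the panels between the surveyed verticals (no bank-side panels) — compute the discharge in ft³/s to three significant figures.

248 ft³/s

Panel 1-2: Δb = 9.5 ft, d̄ = (0.00+2.67)/2 = 1.335, v̄ = (0.00+1.64)/2 = 0.82 → q = 9.5×1.335×0.82 = 10.40 ft³/s
Panel 2-3: Δb = 21.4 ft, d̄ = (2.67+3.81)/2 = 3.24, v̄ = (1.64+2.36)/2 = 2 → q = 21.4×3.24×2 = 138.7 ft³/s
Panel 3-4: Δb = 5.3 ft, d̄ = (3.81+3.09)/2 = 3.45, v̄ = (2.36+1.84)/2 = 2.1 → q = 5.3×3.45×2.1 = 38.40 ft³/s
Panel 4-5: Δb = 9.4 ft, d̄ = (3.09+2.72)/2 = 2.905, v̄ = (1.84+1.69)/2 = 1.765 → q = 9.4×2.905×1.765 = 48.20 ft³/s
Panel 5-6: Δb = 10.5 ft, d̄ = (2.72+0.00)/2 = 1.36, v̄ = (1.69+0.00)/2 = 0.845 → q = 10.5×1.36×0.845 = 12.07 ft³/s
Q = Σ q = 247.7 ft³/s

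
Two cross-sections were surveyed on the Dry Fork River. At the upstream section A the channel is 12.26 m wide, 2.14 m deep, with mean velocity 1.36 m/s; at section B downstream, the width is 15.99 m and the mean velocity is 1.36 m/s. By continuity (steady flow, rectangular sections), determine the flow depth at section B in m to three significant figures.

1.64 m

Q = A₁V₁ = (12.26×2.14) × 1.36 = 35.68 m³/s
d₂ = Q/(b₂ V₂) = 35.68/(15.99×1.36) = 1.641 m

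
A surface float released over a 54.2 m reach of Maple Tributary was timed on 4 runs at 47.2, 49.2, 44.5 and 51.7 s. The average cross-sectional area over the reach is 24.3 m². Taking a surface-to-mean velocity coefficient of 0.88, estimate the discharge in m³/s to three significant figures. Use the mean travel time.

t̄ = (47.2 + 49.2 + 44.5 + 51.7) / 4 = 48.15 s
v_surface = L / t̄ = 54.2 / 48.15 = 1.126 m/s
v_mean = 0.88 × 1.126 = 0.9906 m/s
Q = A × v_mean = 24.3 × 0.9906 = 24.07 m³/s

24.1 m³/s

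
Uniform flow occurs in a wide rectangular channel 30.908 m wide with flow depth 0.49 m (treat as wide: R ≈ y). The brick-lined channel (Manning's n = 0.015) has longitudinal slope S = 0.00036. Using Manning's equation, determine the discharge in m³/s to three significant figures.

A = b·y = 30.908 × 0.49 = 15.14 m²
Wide channel: R ≈ y = 0.49 m
Q = (1/n)·A·R^(2/3)·S^(1/2) = (1/0.015) × 15.14 × 0.4900^(2/3) × 0.00036^(1/2) = 11.91 m³/s

11.9 m³/s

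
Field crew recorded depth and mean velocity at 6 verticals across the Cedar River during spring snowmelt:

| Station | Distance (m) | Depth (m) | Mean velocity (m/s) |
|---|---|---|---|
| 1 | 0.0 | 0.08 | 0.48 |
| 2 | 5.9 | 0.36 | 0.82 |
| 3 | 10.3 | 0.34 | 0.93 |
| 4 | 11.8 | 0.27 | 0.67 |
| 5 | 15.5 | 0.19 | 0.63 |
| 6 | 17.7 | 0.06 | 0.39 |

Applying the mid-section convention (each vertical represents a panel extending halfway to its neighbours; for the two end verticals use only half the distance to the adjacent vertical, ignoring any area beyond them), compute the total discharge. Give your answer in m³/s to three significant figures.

3.42 m³/s

w_1 = (5.9 − 0.0)/2 = 2.95 m; q_1 = 0.48 × 0.08 × 2.95 = 0.1133 m³/s
w_2 = (10.3 − 0.0)/2 = 5.15 m; q_2 = 0.82 × 0.36 × 5.15 = 1.520 m³/s
w_3 = (11.8 − 5.9)/2 = 2.95 m; q_3 = 0.93 × 0.34 × 2.95 = 0.9328 m³/s
w_4 = (15.5 − 10.3)/2 = 2.6 m; q_4 = 0.67 × 0.27 × 2.6 = 0.4703 m³/s
w_5 = (17.7 − 11.8)/2 = 2.95 m; q_5 = 0.63 × 0.19 × 2.95 = 0.3531 m³/s
w_6 = (17.7 − 15.5)/2 = 1.1 m; q_6 = 0.39 × 0.06 × 1.1 = 0.02574 m³/s
Q = Σ qᵢ = 3.416 m³/s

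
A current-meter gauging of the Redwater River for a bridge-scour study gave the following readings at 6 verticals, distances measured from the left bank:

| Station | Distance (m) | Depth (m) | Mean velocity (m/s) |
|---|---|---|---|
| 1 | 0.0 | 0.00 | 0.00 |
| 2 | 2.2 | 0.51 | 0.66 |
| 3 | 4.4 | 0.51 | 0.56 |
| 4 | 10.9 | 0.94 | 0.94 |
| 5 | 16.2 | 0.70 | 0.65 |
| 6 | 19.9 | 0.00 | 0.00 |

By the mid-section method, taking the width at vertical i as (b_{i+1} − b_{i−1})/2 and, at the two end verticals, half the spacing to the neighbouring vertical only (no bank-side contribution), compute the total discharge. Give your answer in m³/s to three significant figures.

9.24 m³/s

w_2 = (4.4 − 0.0)/2 = 2.2 m; q_2 = 0.66 × 0.51 × 2.2 = 0.7405 m³/s
w_3 = (10.9 − 2.2)/2 = 4.35 m; q_3 = 0.56 × 0.51 × 4.35 = 1.242 m³/s
w_4 = (16.2 − 4.4)/2 = 5.9 m; q_4 = 0.94 × 0.94 × 5.9 = 5.213 m³/s
w_5 = (19.9 − 10.9)/2 = 4.5 m; q_5 = 0.65 × 0.70 × 4.5 = 2.048 m³/s
Stations 1, 6 contribute zero (depth or velocity is 0).
Q = Σ qᵢ = 9.244 m³/s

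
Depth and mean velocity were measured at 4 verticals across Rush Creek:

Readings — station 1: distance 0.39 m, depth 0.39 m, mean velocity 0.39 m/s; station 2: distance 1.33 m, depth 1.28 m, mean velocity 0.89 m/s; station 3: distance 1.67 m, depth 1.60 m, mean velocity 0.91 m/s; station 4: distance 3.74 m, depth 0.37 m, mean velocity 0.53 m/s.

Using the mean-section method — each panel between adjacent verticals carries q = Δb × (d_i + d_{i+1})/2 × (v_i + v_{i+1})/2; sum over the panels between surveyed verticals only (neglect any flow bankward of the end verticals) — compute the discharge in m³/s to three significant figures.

Panel 1-2: Δb = 0.94 m, d̄ = (0.39+1.28)/2 = 0.835, v̄ = (0.39+0.89)/2 = 0.64 → q = 0.94×0.835×0.64 = 0.5023 m³/s
Panel 2-3: Δb = 0.34 m, d̄ = (1.28+1.60)/2 = 1.44, v̄ = (0.89+0.91)/2 = 0.9 → q = 0.34×1.44×0.9 = 0.4406 m³/s
Panel 3-4: Δb = 2.07 m, d̄ = (1.60+0.37)/2 = 0.985, v̄ = (0.91+0.53)/2 = 0.72 → q = 2.07×0.985×0.72 = 1.468 m³/s
Q = Σ q = 2.411 m³/s

2.41 m³/s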